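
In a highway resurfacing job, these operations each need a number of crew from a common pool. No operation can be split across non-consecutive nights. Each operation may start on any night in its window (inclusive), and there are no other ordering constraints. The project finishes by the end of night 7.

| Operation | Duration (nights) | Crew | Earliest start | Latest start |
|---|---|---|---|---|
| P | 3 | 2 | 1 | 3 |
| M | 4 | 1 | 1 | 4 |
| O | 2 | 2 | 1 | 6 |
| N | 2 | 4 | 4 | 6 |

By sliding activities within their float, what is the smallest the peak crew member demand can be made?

Early-start (P@1, M@1, O@1, N@4) gives peak 5: n1:5  n2:5  n3:3  n4:5  n5:4  n6:0  n7:0.
Shift O→4, N→6.
Schedule P@1, M@1, O@4, N@6: n1:3  n2:3  n3:3  n4:3  n5:2  n6:4  n7:4 — peak 4.
Total crew member-nights = 22 over 7 nights ⇒ peak ≥ ⌈22/7⌉ = 4, so 4 is optimal.

4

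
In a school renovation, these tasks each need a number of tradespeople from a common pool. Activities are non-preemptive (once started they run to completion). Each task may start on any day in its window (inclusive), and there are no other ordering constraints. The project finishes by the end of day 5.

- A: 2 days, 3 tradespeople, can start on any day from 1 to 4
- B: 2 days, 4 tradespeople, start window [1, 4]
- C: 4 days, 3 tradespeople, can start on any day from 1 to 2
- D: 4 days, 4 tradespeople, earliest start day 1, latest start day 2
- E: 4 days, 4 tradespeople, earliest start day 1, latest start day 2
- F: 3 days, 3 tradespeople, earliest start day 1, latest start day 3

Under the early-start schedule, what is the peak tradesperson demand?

21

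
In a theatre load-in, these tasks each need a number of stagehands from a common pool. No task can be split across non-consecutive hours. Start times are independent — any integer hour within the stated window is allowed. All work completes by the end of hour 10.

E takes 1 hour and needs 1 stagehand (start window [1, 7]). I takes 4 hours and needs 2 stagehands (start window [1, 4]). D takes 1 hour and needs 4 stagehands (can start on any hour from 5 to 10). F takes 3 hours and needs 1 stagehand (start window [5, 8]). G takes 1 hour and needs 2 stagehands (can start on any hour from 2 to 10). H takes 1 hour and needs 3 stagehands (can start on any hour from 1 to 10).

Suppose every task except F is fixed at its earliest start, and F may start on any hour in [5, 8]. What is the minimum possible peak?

F@5: h1:6  h2:4  h3:2  h4:2  h5:5  h6:1  h7:1  h8:0  h9:0  h10:0 → peak 6
F@6: h1:6  h2:4  h3:2  h4:2  h5:4  h6:1  h7:1  h8:1  h9:0  h10:0 → peak 6
F@7: h1:6  h2:4  h3:2  h4:2  h5:4  h6:0  h7:1  h8:1  h9:1  h10:0 → peak 6
F@8: h1:6  h2:4  h3:2  h4:2  h5:4  h6:0  h7:0  h8:1  h9:1  h10:1 → peak 6
Best is F@5, peak 6.

6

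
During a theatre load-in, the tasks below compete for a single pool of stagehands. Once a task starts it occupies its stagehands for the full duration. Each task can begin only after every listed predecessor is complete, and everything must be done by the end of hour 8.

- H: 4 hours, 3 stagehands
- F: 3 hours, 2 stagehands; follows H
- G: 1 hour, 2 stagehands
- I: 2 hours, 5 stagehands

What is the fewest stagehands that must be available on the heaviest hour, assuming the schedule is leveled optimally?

7

Early-start (H@1, F@5, G@1, I@1) gives peak 10: h1:10  h2:8  h3:3  h4:3  h5:2  h6:2  h7:2  h8:0.
Shift I→5.
Schedule H@1, F@5, G@1, I@5: h1:5  h2:3  h3:3  h4:3  h5:7  h6:7  h7:2  h8:0 — peak 7.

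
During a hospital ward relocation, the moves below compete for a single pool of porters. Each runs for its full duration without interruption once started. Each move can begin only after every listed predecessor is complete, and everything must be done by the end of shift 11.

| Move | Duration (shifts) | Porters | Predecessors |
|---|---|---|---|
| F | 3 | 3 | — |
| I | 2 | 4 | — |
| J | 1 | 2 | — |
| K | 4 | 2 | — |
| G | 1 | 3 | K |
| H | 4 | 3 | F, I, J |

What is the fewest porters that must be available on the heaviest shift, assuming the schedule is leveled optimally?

Early-start (F@1, I@1, J@1, K@1, G@5, H@4) gives peak 11: s1:11  s2:9  s3:5  s4:5  s5:6  s6:3  s7:3  s8:0  s9:0  s10:0  s11:0.
Shift I→4, K→6, G→10, H→6.
Schedule F@1, I@4, J@1, K@6, G@10, H@6: s1:5  s2:3  s3:3  s4:4  s5:4  s6:5  s7:5  s8:5  s9:5  s10:3  s11:0 — peak 5.

5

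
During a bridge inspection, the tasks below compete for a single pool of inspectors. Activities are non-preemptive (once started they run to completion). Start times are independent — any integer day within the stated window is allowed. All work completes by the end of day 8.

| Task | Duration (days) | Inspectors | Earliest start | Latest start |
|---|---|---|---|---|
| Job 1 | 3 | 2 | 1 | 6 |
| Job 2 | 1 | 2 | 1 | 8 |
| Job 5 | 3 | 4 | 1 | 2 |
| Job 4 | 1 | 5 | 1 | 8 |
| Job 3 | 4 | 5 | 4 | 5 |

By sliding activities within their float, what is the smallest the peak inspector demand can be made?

7

Early-start (Job 1@1, Job 2@1, Job 5@1, Job 4@1, Job 3@4) gives peak 13: d1:13  d2:6  d3:6  d4:5  d5:5  d6:5  d7:5  d8:0.
Shift Job 2→4, Job 4→4, Job 3→5.
Schedule Job 1@1, Job 2@4, Job 5@1, Job 4@4, Job 3@5: d1:6  d2:6  d3:6  d4:7  d5:5  d6:5  d7:5  d8:5 — peak 7.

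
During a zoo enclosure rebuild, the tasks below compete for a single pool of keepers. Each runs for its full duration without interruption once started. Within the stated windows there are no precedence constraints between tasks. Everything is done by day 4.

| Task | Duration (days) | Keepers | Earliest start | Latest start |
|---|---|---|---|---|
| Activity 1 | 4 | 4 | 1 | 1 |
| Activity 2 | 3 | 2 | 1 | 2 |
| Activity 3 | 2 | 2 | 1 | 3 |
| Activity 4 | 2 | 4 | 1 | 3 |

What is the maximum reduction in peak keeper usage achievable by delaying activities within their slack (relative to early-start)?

Early-start peak: d1:12  d2:12  d3:6  d4:4 ⇒ 12.
Leveled (Activity 1@1, Activity 2@1, Activity 3@1, Activity 4@3): d1:8  d2:8  d3:10  d4:8 ⇒ 10.
Reduction 12 − 10 = 2.

2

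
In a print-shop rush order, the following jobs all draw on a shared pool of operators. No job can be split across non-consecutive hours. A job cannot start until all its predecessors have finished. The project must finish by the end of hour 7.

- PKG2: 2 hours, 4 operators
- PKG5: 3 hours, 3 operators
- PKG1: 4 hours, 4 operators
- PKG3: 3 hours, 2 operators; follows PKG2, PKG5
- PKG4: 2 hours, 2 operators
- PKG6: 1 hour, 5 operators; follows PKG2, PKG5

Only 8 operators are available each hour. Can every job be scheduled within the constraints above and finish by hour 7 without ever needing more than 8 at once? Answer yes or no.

Schedule PKG2@1, PKG5@1, PKG1@3, PKG3@4, PKG4@4, PKG6@7: h1:7  h2:7  h3:7  h4:8  h5:8  h6:6  h7:5 — peak 8 ≤ 8.

yes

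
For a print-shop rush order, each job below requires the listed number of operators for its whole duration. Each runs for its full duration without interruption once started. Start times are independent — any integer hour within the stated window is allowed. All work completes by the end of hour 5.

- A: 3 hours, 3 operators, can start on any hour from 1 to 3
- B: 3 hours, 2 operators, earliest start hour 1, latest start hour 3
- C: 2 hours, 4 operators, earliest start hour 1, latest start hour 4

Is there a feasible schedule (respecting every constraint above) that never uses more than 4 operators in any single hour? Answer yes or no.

no

Total operator-hours = 23; over 5 hours the average is 23/5 > 4, so some hour must exceed 4.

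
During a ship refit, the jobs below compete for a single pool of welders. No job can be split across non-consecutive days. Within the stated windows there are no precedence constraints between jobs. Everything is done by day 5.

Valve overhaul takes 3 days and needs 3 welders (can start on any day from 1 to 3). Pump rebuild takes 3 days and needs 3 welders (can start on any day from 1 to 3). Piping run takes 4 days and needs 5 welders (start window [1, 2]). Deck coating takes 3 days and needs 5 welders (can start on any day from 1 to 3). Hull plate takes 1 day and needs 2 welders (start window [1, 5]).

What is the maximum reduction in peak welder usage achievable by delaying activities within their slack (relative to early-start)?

2

Early-start peak: d1:18  d2:16  d3:16  d4:5  d5:0 ⇒ 18.
Leveled (Valve overhaul@1, Pump rebuild@1, Piping run@1, Deck coating@1, Hull plate@4): d1:16  d2:16  d3:16  d4:7  d5:0 ⇒ 16.
Reduction 18 − 16 = 2.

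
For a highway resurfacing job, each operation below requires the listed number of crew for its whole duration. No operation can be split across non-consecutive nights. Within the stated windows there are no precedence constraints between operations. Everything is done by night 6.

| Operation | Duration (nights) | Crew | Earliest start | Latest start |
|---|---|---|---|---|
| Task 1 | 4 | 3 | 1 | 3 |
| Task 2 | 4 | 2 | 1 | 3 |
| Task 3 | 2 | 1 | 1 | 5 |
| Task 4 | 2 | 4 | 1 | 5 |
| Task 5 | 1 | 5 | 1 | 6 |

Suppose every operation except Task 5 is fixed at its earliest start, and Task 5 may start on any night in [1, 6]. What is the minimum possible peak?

10

Task 5@1: n1:15  n2:10  n3:5  n4:5  n5:0  n6:0 → peak 15
Task 5@2: n1:10  n2:15  n3:5  n4:5  n5:0  n6:0 → peak 15
Task 5@3: n1:10  n2:10  n3:10  n4:5  n5:0  n6:0 → peak 10
Task 5@4: n1:10  n2:10  n3:5  n4:10  n5:0  n6:0 → peak 10
Task 5@5: n1:10  n2:10  n3:5  n4:5  n5:5  n6:0 → peak 10
Task 5@6: n1:10  n2:10  n3:5  n4:5  n5:0  n6:5 → peak 10
Best is Task 5@3, peak 10.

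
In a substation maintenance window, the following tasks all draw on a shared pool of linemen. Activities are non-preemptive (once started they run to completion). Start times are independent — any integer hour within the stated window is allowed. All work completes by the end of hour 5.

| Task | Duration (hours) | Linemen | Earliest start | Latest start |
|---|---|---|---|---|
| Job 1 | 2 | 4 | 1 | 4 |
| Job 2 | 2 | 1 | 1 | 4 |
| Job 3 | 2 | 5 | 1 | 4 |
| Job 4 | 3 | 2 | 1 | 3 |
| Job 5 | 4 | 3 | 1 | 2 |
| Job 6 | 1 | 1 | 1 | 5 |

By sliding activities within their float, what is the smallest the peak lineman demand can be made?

9

Early-start (Job 1@1, Job 2@1, Job 3@1, Job 4@1, Job 5@1, Job 6@1) gives peak 16: h1:16  h2:15  h3:5  h4:3  h5:0.
Shift Job 2→3, Job 3→4, Job 6→3.
Schedule Job 1@1, Job 2@3, Job 3@4, Job 4@1, Job 5@1, Job 6@3: h1:9  h2:9  h3:7  h4:9  h5:5 — peak 9.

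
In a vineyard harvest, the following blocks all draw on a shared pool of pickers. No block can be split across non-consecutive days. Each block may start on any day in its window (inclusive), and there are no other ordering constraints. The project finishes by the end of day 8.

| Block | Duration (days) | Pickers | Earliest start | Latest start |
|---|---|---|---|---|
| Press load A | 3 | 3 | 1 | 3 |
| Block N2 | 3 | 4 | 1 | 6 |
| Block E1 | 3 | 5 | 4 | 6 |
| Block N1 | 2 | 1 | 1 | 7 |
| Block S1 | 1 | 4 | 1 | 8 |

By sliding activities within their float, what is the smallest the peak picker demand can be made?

Early-start (Press load A@1, Block N2@1, Block E1@4, Block N1@1, Block S1@1) gives peak 12: d1:12  d2:8  d3:7  d4:5  d5:5  d6:5  d7:0  d8:0.
Shift Block N1→4, Block S1→7.
Schedule Press load A@1, Block N2@1, Block E1@4, Block N1@4, Block S1@7: d1:7  d2:7  d3:7  d4:6  d5:6  d6:5  d7:4  d8:0 — peak 7.

7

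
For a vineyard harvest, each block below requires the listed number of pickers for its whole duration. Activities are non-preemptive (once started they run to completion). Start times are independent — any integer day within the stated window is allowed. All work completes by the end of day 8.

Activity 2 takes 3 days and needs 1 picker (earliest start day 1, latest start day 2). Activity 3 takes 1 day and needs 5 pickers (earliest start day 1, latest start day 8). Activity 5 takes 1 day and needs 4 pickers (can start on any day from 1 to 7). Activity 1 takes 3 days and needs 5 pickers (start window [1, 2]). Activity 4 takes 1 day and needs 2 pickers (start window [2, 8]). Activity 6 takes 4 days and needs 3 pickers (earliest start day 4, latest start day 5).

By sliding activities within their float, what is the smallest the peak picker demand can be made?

Early-start (Activity 2@1, Activity 3@1, Activity 5@1, Activity 1@1, Activity 4@2, Activity 6@4) gives peak 15: d1:15  d2:8  d3:6  d4:3  d5:3  d6:3  d7:3  d8:0.
Shift Activity 5→5, Activity 1→2, Activity 4→4, Activity 6→5.
Schedule Activity 2@1, Activity 3@1, Activity 5@5, Activity 1@2, Activity 4@4, Activity 6@5: d1:6  d2:6  d3:6  d4:7  d5:7  d6:3  d7:3  d8:3 — peak 7.

7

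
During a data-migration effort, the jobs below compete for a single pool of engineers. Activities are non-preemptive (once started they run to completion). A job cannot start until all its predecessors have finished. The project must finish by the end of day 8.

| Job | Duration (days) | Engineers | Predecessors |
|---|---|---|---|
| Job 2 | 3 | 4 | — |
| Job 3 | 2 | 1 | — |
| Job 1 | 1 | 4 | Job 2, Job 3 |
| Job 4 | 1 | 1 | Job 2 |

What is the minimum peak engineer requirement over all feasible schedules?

Early-start (Job 2@1, Job 3@1, Job 1@4, Job 4@4) gives peak 5: d1:5  d2:5  d3:4  d4:5  d5:0  d6:0  d7:0  d8:0.
Shift Job 3→4, Job 1→6.
Schedule Job 2@1, Job 3@4, Job 1@6, Job 4@4: d1:4  d2:4  d3:4  d4:2  d5:1  d6:4  d7:0  d8:0 — peak 4.

4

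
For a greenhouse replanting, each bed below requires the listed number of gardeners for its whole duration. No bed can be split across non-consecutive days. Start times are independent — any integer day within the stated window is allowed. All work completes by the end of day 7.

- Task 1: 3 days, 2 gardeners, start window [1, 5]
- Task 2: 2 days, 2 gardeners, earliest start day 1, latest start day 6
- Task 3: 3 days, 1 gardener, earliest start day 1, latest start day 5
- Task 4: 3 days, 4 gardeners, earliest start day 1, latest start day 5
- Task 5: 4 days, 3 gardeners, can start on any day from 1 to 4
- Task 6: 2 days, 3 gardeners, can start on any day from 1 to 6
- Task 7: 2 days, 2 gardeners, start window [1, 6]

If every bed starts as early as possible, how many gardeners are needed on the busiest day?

17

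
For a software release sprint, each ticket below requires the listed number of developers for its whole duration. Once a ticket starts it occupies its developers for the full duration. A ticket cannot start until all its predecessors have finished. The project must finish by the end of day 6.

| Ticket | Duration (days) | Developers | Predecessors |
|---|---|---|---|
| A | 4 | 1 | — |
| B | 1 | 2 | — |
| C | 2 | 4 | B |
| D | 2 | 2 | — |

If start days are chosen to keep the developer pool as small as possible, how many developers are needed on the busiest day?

4

Early-start (A@1, B@1, C@2, D@1) gives peak 7: d1:5  d2:7  d3:5  d4:1  d5:0  d6:0.
Shift C→5, D→2.
Schedule A@1, B@1, C@5, D@2: d1:3  d2:3  d3:3  d4:1  d5:4  d6:4 — peak 4.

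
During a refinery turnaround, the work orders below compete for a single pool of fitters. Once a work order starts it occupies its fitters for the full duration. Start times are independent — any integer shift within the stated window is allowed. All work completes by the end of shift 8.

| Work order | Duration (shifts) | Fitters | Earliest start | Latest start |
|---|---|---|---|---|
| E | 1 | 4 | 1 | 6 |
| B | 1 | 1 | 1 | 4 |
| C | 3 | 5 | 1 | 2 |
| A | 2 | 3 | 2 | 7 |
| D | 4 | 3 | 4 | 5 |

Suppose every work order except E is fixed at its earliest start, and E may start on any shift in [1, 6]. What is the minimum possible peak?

8

E@1: s1:10  s2:8  s3:8  s4:3  s5:3  s6:3  s7:3  s8:0 → peak 10
E@2: s1:6  s2:12  s3:8  s4:3  s5:3  s6:3  s7:3  s8:0 → peak 12
E@3: s1:6  s2:8  s3:12  s4:3  s5:3  s6:3  s7:3  s8:0 → peak 12
E@4: s1:6  s2:8  s3:8  s4:7  s5:3  s6:3  s7:3  s8:0 → peak 8
E@5: s1:6  s2:8  s3:8  s4:3  s5:7  s6:3  s7:3  s8:0 → peak 8
E@6: s1:6  s2:8  s3:8  s4:3  s5:3  s6:7  s7:3  s8:0 → peak 8
Best is E@4, peak 8.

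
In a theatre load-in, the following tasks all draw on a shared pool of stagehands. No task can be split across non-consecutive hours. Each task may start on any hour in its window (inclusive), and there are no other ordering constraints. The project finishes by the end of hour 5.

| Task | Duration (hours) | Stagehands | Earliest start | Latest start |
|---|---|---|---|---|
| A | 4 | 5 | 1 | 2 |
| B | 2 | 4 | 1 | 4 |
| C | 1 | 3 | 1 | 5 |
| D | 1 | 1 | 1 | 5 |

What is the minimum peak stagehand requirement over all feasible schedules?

9

Early-start (A@1, B@1, C@1, D@1) gives peak 13: h1:13  h2:9  h3:5  h4:5  h5:0.
Shift C→3, D→3.
Schedule A@1, B@1, C@3, D@3: h1:9  h2:9  h3:9  h4:5  h5:0 — peak 9.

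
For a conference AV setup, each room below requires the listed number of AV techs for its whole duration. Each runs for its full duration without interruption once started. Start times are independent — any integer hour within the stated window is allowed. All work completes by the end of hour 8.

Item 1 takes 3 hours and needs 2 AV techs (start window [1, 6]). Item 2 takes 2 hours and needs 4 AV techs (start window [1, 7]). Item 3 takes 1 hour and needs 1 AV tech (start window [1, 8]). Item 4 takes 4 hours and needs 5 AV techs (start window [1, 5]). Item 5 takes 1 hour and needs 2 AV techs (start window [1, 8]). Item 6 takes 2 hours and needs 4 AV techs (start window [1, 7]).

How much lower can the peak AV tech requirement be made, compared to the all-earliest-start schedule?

12

Early-start peak: h1:18  h2:15  h3:7  h4:5  h5:0  h6:0  h7:0  h8:0 ⇒ 18.
Leveled (Item 1@1, Item 2@1, Item 3@5, Item 4@5, Item 5@4, Item 6@3): h1:6  h2:6  h3:6  h4:6  h5:6  h6:5  h7:5  h8:5 ⇒ 6.
Reduction 18 − 6 = 12.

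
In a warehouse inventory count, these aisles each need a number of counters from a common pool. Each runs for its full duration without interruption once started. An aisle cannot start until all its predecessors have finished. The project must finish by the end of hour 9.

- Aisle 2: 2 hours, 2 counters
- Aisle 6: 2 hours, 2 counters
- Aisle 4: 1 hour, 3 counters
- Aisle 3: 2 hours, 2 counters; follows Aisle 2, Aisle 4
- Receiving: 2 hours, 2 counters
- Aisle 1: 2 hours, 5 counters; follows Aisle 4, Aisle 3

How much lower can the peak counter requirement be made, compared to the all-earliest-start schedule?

Early-start peak: h1:9  h2:6  h3:2  h4:2  h5:5  h6:5  h7:0  h8:0  h9:0 ⇒ 9.
Leveled (Aisle 2@1, Aisle 6@1, Aisle 4@3, Aisle 3@4, Receiving@3, Aisle 1@6): h1:4  h2:4  h3:5  h4:4  h5:2  h6:5  h7:5  h8:0  h9:0 ⇒ 5.
Reduction 9 − 5 = 4.

4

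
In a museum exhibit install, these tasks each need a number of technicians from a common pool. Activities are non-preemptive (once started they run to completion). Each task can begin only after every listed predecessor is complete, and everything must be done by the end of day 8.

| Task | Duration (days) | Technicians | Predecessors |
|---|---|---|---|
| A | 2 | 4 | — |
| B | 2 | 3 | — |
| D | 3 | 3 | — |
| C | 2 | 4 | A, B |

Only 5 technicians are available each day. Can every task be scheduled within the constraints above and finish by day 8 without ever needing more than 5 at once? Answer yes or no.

no

The minimum achievable peak is 6; 5 < 6, so no feasible schedule stays within the cap.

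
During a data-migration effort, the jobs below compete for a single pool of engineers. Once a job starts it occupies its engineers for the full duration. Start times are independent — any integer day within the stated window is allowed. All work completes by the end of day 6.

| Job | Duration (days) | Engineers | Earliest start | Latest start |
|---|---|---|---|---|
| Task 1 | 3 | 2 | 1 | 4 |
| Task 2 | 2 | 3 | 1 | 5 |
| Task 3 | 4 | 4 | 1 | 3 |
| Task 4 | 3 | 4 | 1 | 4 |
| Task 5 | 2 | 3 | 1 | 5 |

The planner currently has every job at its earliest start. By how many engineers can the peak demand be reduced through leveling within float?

Early-start peak: d1:16  d2:16  d3:10  d4:4  d5:0  d6:0 ⇒ 16.
Leveled (Task 1@1, Task 2@1, Task 3@3, Task 4@4, Task 5@1): d1:8  d2:8  d3:6  d4:8  d5:8  d6:8 ⇒ 8.
Reduction 16 − 8 = 8.

8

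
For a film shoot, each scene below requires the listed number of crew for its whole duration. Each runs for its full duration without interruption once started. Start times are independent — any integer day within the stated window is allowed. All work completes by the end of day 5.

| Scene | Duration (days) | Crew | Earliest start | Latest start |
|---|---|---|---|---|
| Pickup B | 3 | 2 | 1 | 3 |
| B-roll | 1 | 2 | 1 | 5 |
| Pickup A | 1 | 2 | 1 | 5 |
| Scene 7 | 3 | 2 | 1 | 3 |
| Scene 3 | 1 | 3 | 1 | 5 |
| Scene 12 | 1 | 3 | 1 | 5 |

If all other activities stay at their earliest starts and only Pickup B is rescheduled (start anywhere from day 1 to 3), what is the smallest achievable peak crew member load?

12

Pickup B@1: d1:14  d2:4  d3:4  d4:0  d5:0 → peak 14
Pickup B@2: d1:12  d2:4  d3:4  d4:2  d5:0 → peak 12
Pickup B@3: d1:12  d2:2  d3:4  d4:2  d5:2 → peak 12
Best is Pickup B@2, peak 12.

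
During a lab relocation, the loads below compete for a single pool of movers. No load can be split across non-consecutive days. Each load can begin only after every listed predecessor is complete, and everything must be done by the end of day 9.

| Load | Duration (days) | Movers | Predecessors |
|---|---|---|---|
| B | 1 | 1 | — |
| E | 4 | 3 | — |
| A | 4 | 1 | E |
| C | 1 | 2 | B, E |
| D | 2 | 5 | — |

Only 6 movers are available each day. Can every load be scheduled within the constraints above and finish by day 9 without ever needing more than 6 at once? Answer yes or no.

Schedule B@1, E@1, A@5, C@5, D@6: d1:4  d2:3  d3:3  d4:3  d5:3  d6:6  d7:6  d8:1  d9:0 — peak 6 ≤ 6.

yes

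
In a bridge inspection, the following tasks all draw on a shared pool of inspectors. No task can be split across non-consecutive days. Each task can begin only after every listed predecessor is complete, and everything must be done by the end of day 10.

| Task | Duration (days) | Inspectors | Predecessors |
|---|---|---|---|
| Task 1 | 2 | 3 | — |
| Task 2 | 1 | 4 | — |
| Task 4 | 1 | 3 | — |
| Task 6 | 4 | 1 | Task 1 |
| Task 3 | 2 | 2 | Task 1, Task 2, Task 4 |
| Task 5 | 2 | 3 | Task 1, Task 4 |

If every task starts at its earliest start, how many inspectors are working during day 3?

6

At early start, day 3 has: Task 6, Task 3, Task 5.
Demand: 1 + 2 + 3 = 6.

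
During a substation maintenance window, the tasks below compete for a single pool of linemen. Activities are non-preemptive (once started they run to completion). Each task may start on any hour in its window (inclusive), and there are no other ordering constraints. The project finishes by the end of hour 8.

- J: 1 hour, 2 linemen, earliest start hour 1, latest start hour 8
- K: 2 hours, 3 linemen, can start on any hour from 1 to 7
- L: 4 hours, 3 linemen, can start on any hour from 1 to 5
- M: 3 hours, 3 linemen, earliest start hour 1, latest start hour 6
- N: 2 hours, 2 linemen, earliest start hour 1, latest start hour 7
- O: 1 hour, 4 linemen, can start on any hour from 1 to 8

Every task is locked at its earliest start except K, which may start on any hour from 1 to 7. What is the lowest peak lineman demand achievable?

14

K@1: h1:17  h2:11  h3:6  h4:3  h5:0  h6:0  h7:0  h8:0 → peak 17
K@2: h1:14  h2:11  h3:9  h4:3  h5:0  h6:0  h7:0  h8:0 → peak 14
K@3: h1:14  h2:8  h3:9  h4:6  h5:0  h6:0  h7:0  h8:0 → peak 14
K@4: h1:14  h2:8  h3:6  h4:6  h5:3  h6:0  h7:0  h8:0 → peak 14
K@5: h1:14  h2:8  h3:6  h4:3  h5:3  h6:3  h7:0  h8:0 → peak 14
K@6: h1:14  h2:8  h3:6  h4:3  h5:0  h6:3  h7:3  h8:0 → peak 14
K@7: h1:14  h2:8  h3:6  h4:3  h5:0  h6:0  h7:3  h8:3 → peak 14
Best is K@2, peak 14.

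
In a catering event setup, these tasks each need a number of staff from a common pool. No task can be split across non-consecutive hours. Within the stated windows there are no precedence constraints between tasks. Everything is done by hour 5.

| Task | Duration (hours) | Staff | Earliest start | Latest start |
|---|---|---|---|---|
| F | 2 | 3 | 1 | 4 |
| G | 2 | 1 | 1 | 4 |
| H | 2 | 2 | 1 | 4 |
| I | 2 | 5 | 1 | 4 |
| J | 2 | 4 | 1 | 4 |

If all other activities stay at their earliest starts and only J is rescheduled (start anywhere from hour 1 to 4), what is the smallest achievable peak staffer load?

11

J@1: h1:15  h2:15  h3:0  h4:0  h5:0 → peak 15
J@2: h1:11  h2:15  h3:4  h4:0  h5:0 → peak 15
J@3: h1:11  h2:11  h3:4  h4:4  h5:0 → peak 11
J@4: h1:11  h2:11  h3:0  h4:4  h5:4 → peak 11
Best is J@3, peak 11.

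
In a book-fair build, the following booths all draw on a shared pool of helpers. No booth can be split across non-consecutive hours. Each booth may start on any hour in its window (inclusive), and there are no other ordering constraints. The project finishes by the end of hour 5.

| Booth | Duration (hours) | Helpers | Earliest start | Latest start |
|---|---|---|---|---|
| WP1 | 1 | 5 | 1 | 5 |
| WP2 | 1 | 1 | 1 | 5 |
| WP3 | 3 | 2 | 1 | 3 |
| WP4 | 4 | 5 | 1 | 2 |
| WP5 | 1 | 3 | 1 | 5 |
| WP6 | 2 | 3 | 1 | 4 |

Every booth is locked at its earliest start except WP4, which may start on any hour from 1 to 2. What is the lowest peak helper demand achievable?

14

WP4@1: h1:19  h2:10  h3:7  h4:5  h5:0 → peak 19
WP4@2: h1:14  h2:10  h3:7  h4:5  h5:5 → peak 14
Best is WP4@2, peak 14.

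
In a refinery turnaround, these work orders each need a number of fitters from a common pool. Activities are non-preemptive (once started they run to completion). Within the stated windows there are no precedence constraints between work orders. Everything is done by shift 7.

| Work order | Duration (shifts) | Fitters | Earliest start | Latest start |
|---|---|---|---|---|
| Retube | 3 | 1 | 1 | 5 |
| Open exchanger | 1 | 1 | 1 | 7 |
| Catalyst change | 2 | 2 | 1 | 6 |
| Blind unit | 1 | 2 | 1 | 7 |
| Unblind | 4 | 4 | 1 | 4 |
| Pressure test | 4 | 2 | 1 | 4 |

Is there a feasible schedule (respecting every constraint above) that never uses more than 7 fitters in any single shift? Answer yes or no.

Schedule Retube@1, Open exchanger@1, Catalyst change@1, Blind unit@1, Unblind@3, Pressure test@4: s1:6  s2:3  s3:5  s4:6  s5:6  s6:6  s7:2 — peak 6 ≤ 7.

yes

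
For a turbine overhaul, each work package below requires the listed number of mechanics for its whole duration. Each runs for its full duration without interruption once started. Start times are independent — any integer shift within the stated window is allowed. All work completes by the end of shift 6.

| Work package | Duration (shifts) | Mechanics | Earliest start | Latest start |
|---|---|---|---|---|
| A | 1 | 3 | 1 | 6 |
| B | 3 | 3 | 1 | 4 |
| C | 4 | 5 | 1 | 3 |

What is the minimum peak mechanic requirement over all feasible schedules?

Early-start (A@1, B@1, C@1) gives peak 11: s1:11  s2:8  s3:8  s4:5  s5:0  s6:0.
Shift C→2.
Schedule A@1, B@1, C@2: s1:6  s2:8  s3:8  s4:5  s5:5  s6:0 — peak 8.

8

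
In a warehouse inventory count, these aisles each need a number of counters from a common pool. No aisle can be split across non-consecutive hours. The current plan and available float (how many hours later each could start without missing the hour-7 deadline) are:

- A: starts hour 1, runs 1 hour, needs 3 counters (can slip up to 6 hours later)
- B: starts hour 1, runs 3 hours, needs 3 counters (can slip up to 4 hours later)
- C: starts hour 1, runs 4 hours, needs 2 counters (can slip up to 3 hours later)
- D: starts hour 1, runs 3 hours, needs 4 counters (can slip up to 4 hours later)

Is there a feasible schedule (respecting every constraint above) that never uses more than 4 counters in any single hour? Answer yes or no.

no

Total counter-hours = 32; over 7 hours the average is 32/7 > 4, so some hour must exceed 4.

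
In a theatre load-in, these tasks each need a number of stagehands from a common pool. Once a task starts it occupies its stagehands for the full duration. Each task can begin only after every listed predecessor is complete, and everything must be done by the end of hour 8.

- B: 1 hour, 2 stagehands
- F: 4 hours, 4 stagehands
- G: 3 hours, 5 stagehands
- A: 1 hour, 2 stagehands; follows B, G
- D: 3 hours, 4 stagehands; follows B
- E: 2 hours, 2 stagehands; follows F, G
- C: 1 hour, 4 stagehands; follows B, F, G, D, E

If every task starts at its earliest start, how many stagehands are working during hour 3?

At early start, hour 3 has: F, G, D.
Demand: 4 + 5 + 4 = 13.

13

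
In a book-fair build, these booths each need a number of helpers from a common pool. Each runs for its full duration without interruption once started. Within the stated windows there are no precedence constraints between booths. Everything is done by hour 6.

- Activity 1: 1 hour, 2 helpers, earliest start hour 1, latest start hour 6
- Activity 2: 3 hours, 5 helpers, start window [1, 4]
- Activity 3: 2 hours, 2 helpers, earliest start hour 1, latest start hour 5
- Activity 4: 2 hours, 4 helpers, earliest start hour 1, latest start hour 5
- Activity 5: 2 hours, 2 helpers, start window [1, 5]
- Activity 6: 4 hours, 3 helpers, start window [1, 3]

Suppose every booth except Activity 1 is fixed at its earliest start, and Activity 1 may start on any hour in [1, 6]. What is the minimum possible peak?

Activity 1@1: h1:18  h2:16  h3:8  h4:3  h5:0  h6:0 → peak 18
Activity 1@2: h1:16  h2:18  h3:8  h4:3  h5:0  h6:0 → peak 18
Activity 1@3: h1:16  h2:16  h3:10  h4:3  h5:0  h6:0 → peak 16
Activity 1@4: h1:16  h2:16  h3:8  h4:5  h5:0  h6:0 → peak 16
Activity 1@5: h1:16  h2:16  h3:8  h4:3  h5:2  h6:0 → peak 16
Activity 1@6: h1:16  h2:16  h3:8  h4:3  h5:0  h6:2 → peak 16
Best is Activity 1@3, peak 16.

16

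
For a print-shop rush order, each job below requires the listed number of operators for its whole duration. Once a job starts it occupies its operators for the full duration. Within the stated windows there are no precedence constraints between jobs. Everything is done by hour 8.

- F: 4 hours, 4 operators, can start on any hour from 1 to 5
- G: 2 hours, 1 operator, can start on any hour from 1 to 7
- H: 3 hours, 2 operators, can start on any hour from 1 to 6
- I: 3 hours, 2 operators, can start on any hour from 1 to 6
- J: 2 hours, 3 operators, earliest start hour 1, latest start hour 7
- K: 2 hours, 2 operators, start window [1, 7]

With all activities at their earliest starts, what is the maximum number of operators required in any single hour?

14

Early-start schedule: F@1, G@1, H@1, I@1, J@1, K@1.
Load per hour: hour 1: 14, hour 2: 14, hour 3: 8, hour 4: 4, hour 5: 0, hour 6: 0, hour 7: 0, hour 8: 0.
Peak is 14.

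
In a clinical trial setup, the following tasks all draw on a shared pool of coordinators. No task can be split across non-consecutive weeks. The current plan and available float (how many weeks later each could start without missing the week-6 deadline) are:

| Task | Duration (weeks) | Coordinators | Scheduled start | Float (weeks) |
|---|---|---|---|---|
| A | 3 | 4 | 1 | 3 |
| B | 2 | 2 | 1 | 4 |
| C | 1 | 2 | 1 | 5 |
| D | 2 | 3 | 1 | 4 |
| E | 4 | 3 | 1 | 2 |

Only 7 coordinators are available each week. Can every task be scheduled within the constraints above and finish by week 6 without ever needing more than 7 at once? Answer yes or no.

yes

Schedule A@1, B@1, C@4, D@5, E@3: w1:6  w2:6  w3:7  w4:5  w5:6  w6:6 — peak 7 ≤ 7.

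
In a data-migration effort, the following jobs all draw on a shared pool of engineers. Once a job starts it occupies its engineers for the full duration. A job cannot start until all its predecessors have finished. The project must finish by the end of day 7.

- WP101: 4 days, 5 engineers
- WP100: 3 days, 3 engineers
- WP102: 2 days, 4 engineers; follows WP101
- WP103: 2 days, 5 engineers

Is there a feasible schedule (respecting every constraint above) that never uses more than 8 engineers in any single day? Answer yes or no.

The minimum achievable peak is 9; 8 < 9, so no feasible schedule stays within the cap.

no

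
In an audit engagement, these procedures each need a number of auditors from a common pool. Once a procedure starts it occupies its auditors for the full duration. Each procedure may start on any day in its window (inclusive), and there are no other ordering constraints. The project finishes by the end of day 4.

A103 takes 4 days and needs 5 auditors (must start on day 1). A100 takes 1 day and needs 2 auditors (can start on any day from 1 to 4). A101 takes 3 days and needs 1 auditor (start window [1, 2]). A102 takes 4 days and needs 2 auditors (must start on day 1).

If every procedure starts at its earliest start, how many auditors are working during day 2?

At early start, day 2 has: A103, A101, A102.
Demand: 5 + 1 + 2 = 8.

8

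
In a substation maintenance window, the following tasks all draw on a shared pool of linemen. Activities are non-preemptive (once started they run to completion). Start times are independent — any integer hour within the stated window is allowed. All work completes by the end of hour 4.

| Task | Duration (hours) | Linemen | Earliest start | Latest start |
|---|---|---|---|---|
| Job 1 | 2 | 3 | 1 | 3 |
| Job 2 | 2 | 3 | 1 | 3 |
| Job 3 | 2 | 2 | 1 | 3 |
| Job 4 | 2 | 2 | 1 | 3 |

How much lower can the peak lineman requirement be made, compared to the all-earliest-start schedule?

5

Early-start peak: h1:10  h2:10  h3:0  h4:0 ⇒ 10.
Leveled (Job 1@1, Job 2@3, Job 3@1, Job 4@3): h1:5  h2:5  h3:5  h4:5 ⇒ 5.
Reduction 10 − 5 = 5.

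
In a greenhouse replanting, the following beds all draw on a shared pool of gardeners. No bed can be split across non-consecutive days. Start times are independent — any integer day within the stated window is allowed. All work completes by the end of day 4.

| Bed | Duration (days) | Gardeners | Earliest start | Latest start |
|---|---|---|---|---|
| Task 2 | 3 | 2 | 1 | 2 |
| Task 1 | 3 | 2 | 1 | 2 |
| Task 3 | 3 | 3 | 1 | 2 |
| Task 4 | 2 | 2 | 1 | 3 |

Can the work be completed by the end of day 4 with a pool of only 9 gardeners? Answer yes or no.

Schedule Task 2@1, Task 1@1, Task 3@1, Task 4@1: d1:9  d2:9  d3:7  d4:0 — peak 9 ≤ 9.

yes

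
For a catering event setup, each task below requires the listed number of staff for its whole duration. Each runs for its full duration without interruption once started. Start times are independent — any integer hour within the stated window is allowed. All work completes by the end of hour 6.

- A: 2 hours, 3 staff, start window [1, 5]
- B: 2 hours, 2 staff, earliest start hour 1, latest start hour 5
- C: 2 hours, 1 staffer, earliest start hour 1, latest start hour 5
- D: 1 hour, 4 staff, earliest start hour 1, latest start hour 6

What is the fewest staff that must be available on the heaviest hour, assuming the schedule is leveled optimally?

4

Early-start (A@1, B@1, C@1, D@1) gives peak 10: h1:10  h2:6  h3:0  h4:0  h5:0  h6:0.
Shift B→3, D→5.
Schedule A@1, B@3, C@1, D@5: h1:4  h2:4  h3:2  h4:2  h5:4  h6:0 — peak 4.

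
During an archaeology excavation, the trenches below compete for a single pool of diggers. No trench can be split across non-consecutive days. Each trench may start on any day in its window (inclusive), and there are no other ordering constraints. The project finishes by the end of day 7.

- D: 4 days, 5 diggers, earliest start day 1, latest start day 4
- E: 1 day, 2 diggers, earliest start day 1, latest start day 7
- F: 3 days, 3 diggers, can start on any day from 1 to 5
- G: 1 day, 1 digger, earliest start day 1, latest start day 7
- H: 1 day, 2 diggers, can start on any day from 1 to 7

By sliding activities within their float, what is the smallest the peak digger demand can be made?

Early-start (D@1, E@1, F@1, G@1, H@1) gives peak 13: d1:13  d2:8  d3:8  d4:5  d5:0  d6:0  d7:0.
Shift E→5, F→5, G→6, H→7.
Schedule D@1, E@5, F@5, G@6, H@7: d1:5  d2:5  d3:5  d4:5  d5:5  d6:4  d7:5 — peak 5.
Total digger-days = 34 over 7 days ⇒ peak ≥ ⌈34/7⌉ = 5, so 5 is optimal.

5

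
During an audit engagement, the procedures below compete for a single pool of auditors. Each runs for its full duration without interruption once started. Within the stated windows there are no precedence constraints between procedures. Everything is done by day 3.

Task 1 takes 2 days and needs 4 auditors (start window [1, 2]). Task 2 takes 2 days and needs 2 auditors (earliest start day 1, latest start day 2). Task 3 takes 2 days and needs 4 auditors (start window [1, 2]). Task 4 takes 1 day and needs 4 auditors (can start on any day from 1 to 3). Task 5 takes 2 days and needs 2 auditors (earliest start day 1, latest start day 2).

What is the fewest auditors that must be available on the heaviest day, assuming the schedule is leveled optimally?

Early-start (Task 1@1, Task 2@1, Task 3@1, Task 4@1, Task 5@1) gives peak 16: d1:16  d2:12  d3:0.
Shift Task 4→3.
Schedule Task 1@1, Task 2@1, Task 3@1, Task 4@3, Task 5@1: d1:12  d2:12  d3:4 — peak 12.

12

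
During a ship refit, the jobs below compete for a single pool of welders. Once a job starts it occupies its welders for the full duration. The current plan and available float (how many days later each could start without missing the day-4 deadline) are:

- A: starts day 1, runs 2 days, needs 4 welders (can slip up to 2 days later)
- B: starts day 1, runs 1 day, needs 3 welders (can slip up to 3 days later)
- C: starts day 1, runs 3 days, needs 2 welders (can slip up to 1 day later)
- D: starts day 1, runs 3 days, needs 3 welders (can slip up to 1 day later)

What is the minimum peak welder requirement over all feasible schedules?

9

Early-start (A@1, B@1, C@1, D@1) gives peak 12: d1:12  d2:9  d3:5  d4:0.
Shift D→2.
Schedule A@1, B@1, C@1, D@2: d1:9  d2:9  d3:5  d4:3 — peak 9.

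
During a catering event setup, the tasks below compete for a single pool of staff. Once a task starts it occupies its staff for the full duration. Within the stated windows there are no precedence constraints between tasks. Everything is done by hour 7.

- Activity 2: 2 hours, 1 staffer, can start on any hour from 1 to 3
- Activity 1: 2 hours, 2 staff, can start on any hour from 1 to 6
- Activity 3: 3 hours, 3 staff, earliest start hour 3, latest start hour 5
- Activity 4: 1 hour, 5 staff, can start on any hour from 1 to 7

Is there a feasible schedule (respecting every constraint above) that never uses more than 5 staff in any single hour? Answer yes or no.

yes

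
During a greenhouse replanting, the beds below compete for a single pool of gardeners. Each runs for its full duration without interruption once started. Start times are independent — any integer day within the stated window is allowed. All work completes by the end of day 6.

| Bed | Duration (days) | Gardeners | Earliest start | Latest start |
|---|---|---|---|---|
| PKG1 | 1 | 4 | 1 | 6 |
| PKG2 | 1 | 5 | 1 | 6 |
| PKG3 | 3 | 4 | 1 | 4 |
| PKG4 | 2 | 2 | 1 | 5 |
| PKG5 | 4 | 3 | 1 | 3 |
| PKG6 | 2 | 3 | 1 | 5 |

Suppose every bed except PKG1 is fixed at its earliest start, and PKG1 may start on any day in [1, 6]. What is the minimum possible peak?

17

PKG1@1: d1:21  d2:12  d3:7  d4:3  d5:0  d6:0 → peak 21
PKG1@2: d1:17  d2:16  d3:7  d4:3  d5:0  d6:0 → peak 17
PKG1@3: d1:17  d2:12  d3:11  d4:3  d5:0  d6:0 → peak 17
PKG1@4: d1:17  d2:12  d3:7  d4:7  d5:0  d6:0 → peak 17
PKG1@5: d1:17  d2:12  d3:7  d4:3  d5:4  d6:0 → peak 17
PKG1@6: d1:17  d2:12  d3:7  d4:3  d5:0  d6:4 → peak 17
Best is PKG1@2, peak 17.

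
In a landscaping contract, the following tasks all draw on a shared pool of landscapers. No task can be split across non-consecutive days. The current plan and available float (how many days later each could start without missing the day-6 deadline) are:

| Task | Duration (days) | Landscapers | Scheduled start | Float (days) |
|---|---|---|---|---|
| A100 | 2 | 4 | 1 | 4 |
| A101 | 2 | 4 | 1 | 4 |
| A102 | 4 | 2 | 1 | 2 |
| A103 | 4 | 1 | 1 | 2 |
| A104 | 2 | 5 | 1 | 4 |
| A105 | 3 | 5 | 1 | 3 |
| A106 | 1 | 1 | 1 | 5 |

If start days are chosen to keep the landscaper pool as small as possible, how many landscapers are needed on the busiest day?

11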